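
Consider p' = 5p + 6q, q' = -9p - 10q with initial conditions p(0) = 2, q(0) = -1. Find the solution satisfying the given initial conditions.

Coefficient matrix A = [[5, 6], [-9, -10]].
Characteristic polynomial det(A - λI) = λ^2 + 5λ + 4 = 0.
Eigenvalues λ = -1, -4.
For λ=-1: (A-λI) row 1 is [6, 6], so an eigenvector is (-1, 1).
For λ=-4: (A-λI) row 1 is [9, 6], so an eigenvector is (2, -3).
General solution: c_1e^(-t)(-1,1) + c_2e^(-4t)(2,-3).
Applying p(0)=2, q(0)=-1 gives c_1=-4, c_2=-1.

p(t) = 4e^(-t) - 2e^(-4t), q(t) = -4e^(-t) + 3e^(-4t)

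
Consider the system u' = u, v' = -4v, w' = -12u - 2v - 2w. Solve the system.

u(t) = K_1e^(t), v(t) = K_2e^(-4t), w(t) = -4K_1e^(t) + K_2e^(-4t) + K_3e^(-2t)

Coefficient matrix A = [[1, 0, 0], [0, -4, 0], [-12, -2, -2]].
det(A - λI) = 0 gives eigenvalues λ = 1, -4, -2.
For λ=1: eigenvector (1,0,-4).
For λ=-4: eigenvector (0,1,1).
For λ=-2: eigenvector (0,0,1).
General solution: K_1e^(t)(1,0,-4) + K_2e^(-4t)(0,1,1) + K_3e^(-2t)(0,0,1).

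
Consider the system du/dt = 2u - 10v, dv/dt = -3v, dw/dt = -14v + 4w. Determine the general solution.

u(t) = K_1e^(2t) + 2K_2e^(-3t), v(t) = K_2e^(-3t), w(t) = 2K_2e^(-3t) + K_3e^(4t)

Coefficient matrix A = [[2, -10, 0], [0, -3, 0], [0, -14, 4]].
det(A - λI) = 0 gives eigenvalues λ = 2, -3, 4.
For λ=2: eigenvector (1,0,0).
For λ=-3: eigenvector (2,1,2).
For λ=4: eigenvector (0,0,1).
General solution: K_1e^(2t)(1,0,0) + K_2e^(-3t)(2,1,2) + K_3e^(4t)(0,0,1).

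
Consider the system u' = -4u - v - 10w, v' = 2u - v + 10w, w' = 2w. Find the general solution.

u(t) = c_1e^(-2t) + c_2e^(-3t) - 2c_3e^(2t), v(t) = -2c_1e^(-2t) - c_2e^(-3t) + 2c_3e^(2t), w(t) = c_3e^(2t)

Coefficient matrix A = [[-4, -1, -10], [2, -1, 10], [0, 0, 2]].
det(A - λI) = 0 gives eigenvalues λ = -2, -3, 2.
For λ=-2: eigenvector (1,-2,0).
For λ=-3: eigenvector (1,-1,0).
For λ=2: eigenvector (-2,2,1).
General solution: c_1e^(-2t)(1,-2,0) + c_2e^(-3t)(1,-1,0) + c_3e^(2t)(-2,2,1).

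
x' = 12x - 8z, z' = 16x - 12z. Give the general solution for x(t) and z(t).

x(t) = -K_1e^(4t) - K_2e^(-4t), z(t) = -K_1e^(4t) - 2K_2e^(-4t)

Coefficient matrix A = [[12, -8], [16, -12]].
Characteristic polynomial det(A - λI) = λ^2 - 16 = 0.
Eigenvalues λ = 4, -4.
For λ=4: (A-λI) row 1 is [8, -8], so an eigenvector is (-1, -1).
For λ=-4: (A-λI) row 1 is [16, -8], so an eigenvector is (-1, -2).
General solution: K_1e^(4t)(-1,-1) + K_2e^(-4t)(-1,-2).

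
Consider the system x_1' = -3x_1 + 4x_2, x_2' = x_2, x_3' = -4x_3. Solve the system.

x_1(t) = c_1e^(-3t) + c_3e^(t), x_2(t) = c_3e^(t), x_3(t) = c_2e^(-4t)

Coefficient matrix A = [[-3, 4, 0], [0, 1, 0], [0, 0, -4]].
det(A - λI) = 0 gives eigenvalues λ = -3, -4, 1.
For λ=-3: eigenvector (1,0,0).
For λ=-4: eigenvector (0,0,1).
For λ=1: eigenvector (1,1,0).
General solution: c_1e^(-3t)(1,0,0) + c_2e^(-4t)(0,0,1) + c_3e^(t)(1,1,0).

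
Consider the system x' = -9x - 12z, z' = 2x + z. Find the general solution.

x(t) = -3c_1e^(-5t) - 2c_2e^(-3t), z(t) = c_1e^(-5t) + c_2e^(-3t)

Coefficient matrix A = [[-9, -12], [2, 1]].
Characteristic polynomial det(A - λI) = λ^2 + 8λ + 15 = 0.
Eigenvalues λ = -5, -3.
For λ=-5: (A-λI) row 1 is [-4, -12], so an eigenvector is (-3, 1).
For λ=-3: (A-λI) row 1 is [-6, -12], so an eigenvector is (-2, 1).
General solution: c_1e^(-5t)(-3,1) + c_2e^(-3t)(-2,1).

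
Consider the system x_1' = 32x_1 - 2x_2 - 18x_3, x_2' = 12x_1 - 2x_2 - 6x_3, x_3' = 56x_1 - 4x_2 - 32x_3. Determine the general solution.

x_1(t) = -2c_1e^(4t) - c_2e^(-2t) + c_3e^(-4t), x_2(t) = -c_1e^(4t) + c_2e^(-2t), x_3(t) = -3c_1e^(4t) - 2c_2e^(-2t) + 2c_3e^(-4t)

Coefficient matrix A = [[32, -2, -18], [12, -2, -6], [56, -4, -32]].
det(A - λI) = 0 gives eigenvalues λ = 4, -2, -4.
For λ=4: eigenvector (-2,-1,-3).
For λ=-2: eigenvector (-1,1,-2).
For λ=-4: eigenvector (1,0,2).
General solution: c_1e^(4t)(-2,-1,-3) + c_2e^(-2t)(-1,1,-2) + c_3e^(-4t)(1,0,2).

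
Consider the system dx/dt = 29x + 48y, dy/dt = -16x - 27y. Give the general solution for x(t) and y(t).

Coefficient matrix A = [[29, 48], [-16, -27]].
Characteristic polynomial det(A - λI) = λ^2 - 2λ - 15 = 0.
Eigenvalues λ = 5, -3.
For λ=5: (A-λI) row 1 is [24, 48], so an eigenvector is (-2, 1).
For λ=-3: (A-λI) row 1 is [32, 48], so an eigenvector is (-3, 2).
General solution: c_1e^(5t)(-2,1) + c_2e^(-3t)(-3,2).

x(t) = -2c_1e^(5t) - 3c_2e^(-3t), y(t) = c_1e^(5t) + 2c_2e^(-3t)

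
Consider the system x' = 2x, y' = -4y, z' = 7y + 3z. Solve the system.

Coefficient matrix A = [[2, 0, 0], [0, -4, 0], [0, 7, 3]].
det(A - λI) = 0 gives eigenvalues λ = 2, -4, 3.
For λ=2: eigenvector (1,0,0).
For λ=-4: eigenvector (0,1,-1).
For λ=3: eigenvector (0,0,1).
General solution: C_1e^(2t)(1,0,0) + C_2e^(-4t)(0,1,-1) + C_3e^(3t)(0,0,1).

x(t) = C_1e^(2t), y(t) = C_2e^(-4t), z(t) = -C_2e^(-4t) + C_3e^(3t)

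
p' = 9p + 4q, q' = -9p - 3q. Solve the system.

p(t) = -2K_1e^(3t) - 2K_2te^(3t) + K_2e^(3t), q(t) = 3K_1e^(3t) + 3K_2te^(3t) - 2K_2e^(3t)

Coefficient matrix A = [[9, 4], [-9, -3]].
Characteristic polynomial det(A - λI) = λ^2 - 6λ + 9 = 0.
Single eigenvalue λ = 3 with algebraic multiplicity 2.
Eigenvector v = (-2,3); generalized eigenvector w with (A-λI)w=v is (1,-2).
General solution: e^(3t)[K_1·v + K_2·(t·v + w)].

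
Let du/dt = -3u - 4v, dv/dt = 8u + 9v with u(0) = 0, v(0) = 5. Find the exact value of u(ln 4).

A = [[-3,-4],[8,9]]; eigenvalues λ = 5, 1.
Eigenvectors: (1,-2) for λ=5, (1,-1) for λ=1.
From the initial condition, c_1 = -5, c_2 = 5.
u(ln 4) = (-5)(4^5)(1) + (5)(4^1)(1) = -5100.

-5100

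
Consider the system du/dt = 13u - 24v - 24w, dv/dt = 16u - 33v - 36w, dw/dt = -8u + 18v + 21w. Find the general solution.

Coefficient matrix A = [[13, -24, -24], [16, -33, -36], [-8, 18, 21]].
det(A - λI) = 0 gives eigenvalues λ = -3, 1, 3.
For λ=-3: eigenvector (-3,-4,2).
For λ=1: eigenvector (2,2,-1).
For λ=3: eigenvector (0,-1,1).
General solution: K_1e^(-3t)(-3,-4,2) + K_2e^(t)(2,2,-1) + K_3e^(3t)(0,-1,1).

u(t) = -3K_1e^(-3t) + 2K_2e^(t), v(t) = -4K_1e^(-3t) + 2K_2e^(t) - K_3e^(3t), w(t) = 2K_1e^(-3t) - K_2e^(t) + K_3e^(3t)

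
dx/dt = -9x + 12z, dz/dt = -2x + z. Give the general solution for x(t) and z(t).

Coefficient matrix A = [[-9, 12], [-2, 1]].
Characteristic polynomial det(A - λI) = λ^2 + 8λ + 15 = 0.
Eigenvalues λ = -5, -3.
For λ=-5: (A-λI) row 1 is [-4, 12], so an eigenvector is (-3, -1).
For λ=-3: (A-λI) row 1 is [-6, 12], so an eigenvector is (2, 1).
General solution: c_1e^(-5t)(-3,-1) + c_2e^(-3t)(2,1).

x(t) = -3c_1e^(-5t) + 2c_2e^(-3t), z(t) = -c_1e^(-5t) + c_2e^(-3t)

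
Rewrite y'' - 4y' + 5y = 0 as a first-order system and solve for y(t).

y(t) = C_1e^(2t)cos(t) + C_2e^(2t)sin(t)

Let x_1 = y, x_2 = y'. Then x_1' = x_2 and x_2' = -5x_1 + 4x_2.
A = [[0,1],[-5,4]]; det(A-λI) = λ^2 - 4λ + 5.
Eigenvalues λ = 2 ± i.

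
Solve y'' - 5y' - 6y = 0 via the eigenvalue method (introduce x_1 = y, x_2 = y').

y(t) = c_1e^(6t) + c_2e^(-t)

Let x_1 = y, x_2 = y'. Then x_1' = x_2 and x_2' = 6x_1 + 5x_2.
A = [[0,1],[6,5]]; det(A-λI) = λ^2 - 5λ - 6.
Eigenvalues λ = 6, -1 with eigenvectors (1,6), (1,-1).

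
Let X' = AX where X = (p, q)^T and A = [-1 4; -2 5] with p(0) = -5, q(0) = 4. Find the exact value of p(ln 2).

A = [[-1,4],[-2,5]]; eigenvalues λ = 3, 1.
Eigenvectors: (-1,-1) for λ=3, (-2,-1) for λ=1.
From the initial condition, c_1 = -13, c_2 = 9.
p(ln 2) = (-13)(2^3)(-1) + (9)(2^1)(-2) = 68.

68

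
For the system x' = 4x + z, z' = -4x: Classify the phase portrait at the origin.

A = [[4,1],[-4,0]]; det(A-λI) = λ^2 - 4λ + 4.
repeated λ = 2 with a single eigenvector.

unstable improper node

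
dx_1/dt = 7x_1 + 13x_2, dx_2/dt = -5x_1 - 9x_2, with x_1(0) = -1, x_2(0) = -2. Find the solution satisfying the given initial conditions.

Coefficient matrix A = [[7, 13], [-5, -9]].
Characteristic polynomial det(A - λI) = λ^2 + 2λ + 2 = 0.
Eigenvalues λ = -1 ± i (complex conjugate pair).
For λ=-1+i: an eigenvector is (2,-1) - i(3,-2) = (2 - 3i, -1 + 2i).
A real fundamental pair from Re and Im of e^((-1+i)t)v: X_1 = e^(-t)(cos(t)·(2,-1) + sin(t)·(3,-2)), X_2 = e^(-t)(sin(t)·(2,-1) - cos(t)·(3,-2)).
General solution: c_1X_1 + c_2X_2.
Applying x_1(0)=-1, x_2(0)=-2 gives c_1=-8, c_2=-5.

x_1(t) = -34e^(-t)sin(t) - e^(-t)cos(t), x_2(t) = 21e^(-t)sin(t) - 2e^(-t)cos(t)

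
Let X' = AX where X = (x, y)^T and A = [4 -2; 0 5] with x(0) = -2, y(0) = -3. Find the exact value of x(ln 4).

A = [[4,-2],[0,5]]; eigenvalues λ = 4, 5.
Eigenvectors: (-1,0) for λ=4, (-2,1) for λ=5.
From the initial condition, c_1 = 8, c_2 = -3.
x(ln 4) = (8)(4^4)(-1) + (-3)(4^5)(-2) = 4096.

4096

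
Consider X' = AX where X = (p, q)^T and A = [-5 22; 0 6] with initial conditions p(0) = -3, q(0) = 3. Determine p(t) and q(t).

p(t) = 6e^(6t) - 9e^(-5t), q(t) = 3e^(6t)

Coefficient matrix A = [[-5, 22], [0, 6]].
Characteristic polynomial det(A - λI) = λ^2 - λ - 30 = 0.
Eigenvalues λ = -5, 6.
For λ=-5: (A-λI) row 1 is [0, 22], so an eigenvector is (1, 0).
For λ=6: (A-λI) row 1 is [-11, 22], so an eigenvector is (-2, -1).
General solution: K_1e^(-5t)(1,0) + K_2e^(6t)(-2,-1).
Applying p(0)=-3, q(0)=3 gives K_1=-9, K_2=-3.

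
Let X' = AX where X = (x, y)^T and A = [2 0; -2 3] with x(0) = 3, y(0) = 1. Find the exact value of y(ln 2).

-16

A = [[2,0],[-2,3]]; eigenvalues λ = 2, 3.
Eigenvectors: (-1,-2) for λ=2, (0,1) for λ=3.
From the initial condition, c_1 = -3, c_2 = -5.
y(ln 2) = (-3)(2^2)(-2) + (-5)(2^3)(1) = -16.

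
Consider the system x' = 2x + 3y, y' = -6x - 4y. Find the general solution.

x(t) = c_1e^(-t)cos(3t) + c_2e^(-t)sin(3t), y(t) = -c_1e^(-t)sin(3t) - c_1e^(-t)cos(3t) - c_2e^(-t)sin(3t) + c_2e^(-t)cos(3t)

Coefficient matrix A = [[2, 3], [-6, -4]].
Characteristic polynomial det(A - λI) = λ^2 + 2λ + 10 = 0.
Eigenvalues λ = -1 ± 3i (complex conjugate pair).
For λ=-1+3i: an eigenvector is (1,-1) - i(0,-1) = (1, -1 + i).
A real fundamental pair from Re and Im of e^((-1+3i)t)v: X_1 = e^(-t)(cos(3t)·(1,-1) + sin(3t)·(0,-1)), X_2 = e^(-t)(sin(3t)·(1,-1) - cos(3t)·(0,-1)).
General solution: c_1X_1 + c_2X_2.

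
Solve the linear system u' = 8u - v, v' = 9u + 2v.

Coefficient matrix A = [[8, -1], [9, 2]].
Characteristic polynomial det(A - λI) = λ^2 - 10λ + 25 = 0.
Single eigenvalue λ = 5 with algebraic multiplicity 2.
Eigenvector v = (1,3); generalized eigenvector w with (A-λI)w=v is (1,2).
General solution: e^(5t)[C_1·v + C_2·(t·v + w)].

u(t) = C_1e^(5t) + C_2te^(5t) + C_2e^(5t), v(t) = 3C_1e^(5t) + 3C_2te^(5t) + 2C_2e^(5t)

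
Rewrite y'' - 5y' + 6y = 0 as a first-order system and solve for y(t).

Let x_1 = y, x_2 = y'. Then x_1' = x_2 and x_2' = -6x_1 + 5x_2.
A = [[0,1],[-6,5]]; det(A-λI) = λ^2 - 5λ + 6.
Eigenvalues λ = 3, 2 with eigenvectors (1,3), (1,2).

y(t) = c_1e^(3t) + c_2e^(2t)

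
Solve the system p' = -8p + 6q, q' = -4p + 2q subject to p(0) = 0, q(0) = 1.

p(t) = 3e^(-2t) - 3e^(-4t), q(t) = 3e^(-2t) - 2e^(-4t)

Coefficient matrix A = [[-8, 6], [-4, 2]].
Characteristic polynomial det(A - λI) = λ^2 + 6λ + 8 = 0.
Eigenvalues λ = -4, -2.
For λ=-4: (A-λI) row 1 is [-4, 6], so an eigenvector is (3, 2).
For λ=-2: (A-λI) row 1 is [-6, 6], so an eigenvector is (1, 1).
General solution: K_1e^(-4t)(3,2) + K_2e^(-2t)(1,1).
Applying p(0)=0, q(0)=1 gives K_1=-1, K_2=3.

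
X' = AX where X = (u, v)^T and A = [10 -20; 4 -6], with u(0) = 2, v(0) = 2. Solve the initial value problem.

Coefficient matrix A = [[10, -20], [4, -6]].
Characteristic polynomial det(A - λI) = λ^2 - 4λ + 20 = 0.
Eigenvalues λ = 2 ± 4i (complex conjugate pair).
For λ=2+4i: an eigenvector is (-2,-1) - i(1,0) = (-2 - i, -1).
A real fundamental pair from Re and Im of e^((2+4i)t)v: X_1 = e^(2t)(cos(4t)·(-2,-1) + sin(4t)·(1,0)), X_2 = e^(2t)(sin(4t)·(-2,-1) - cos(4t)·(1,0)).
General solution: K_1X_1 + K_2X_2.
Applying u(0)=2, v(0)=2 gives K_1=-2, K_2=2.

u(t) = -6e^(2t)sin(4t) + 2e^(2t)cos(4t), v(t) = -2e^(2t)sin(4t) + 2e^(2t)cos(4t)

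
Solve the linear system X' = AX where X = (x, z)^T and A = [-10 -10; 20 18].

x(t) = c_1e^(4t)sin(2t) + 2c_1e^(4t)cos(2t) + 2c_2e^(4t)sin(2t) - c_2e^(4t)cos(2t), z(t) = -c_1e^(4t)sin(2t) - 3c_1e^(4t)cos(2t) - 3c_2e^(4t)sin(2t) + c_2e^(4t)cos(2t)

Coefficient matrix A = [[-10, -10], [20, 18]].
Characteristic polynomial det(A - λI) = λ^2 - 8λ + 20 = 0.
Eigenvalues λ = 4 ± 2i (complex conjugate pair).
For λ=4+2i: an eigenvector is (2,-3) - i(1,-1) = (2 - i, -3 + i).
A real fundamental pair from Re and Im of e^((4+2i)t)v: X_1 = e^(4t)(cos(2t)·(2,-3) + sin(2t)·(1,-1)), X_2 = e^(4t)(sin(2t)·(2,-3) - cos(2t)·(1,-1)).
General solution: c_1X_1 + c_2X_2.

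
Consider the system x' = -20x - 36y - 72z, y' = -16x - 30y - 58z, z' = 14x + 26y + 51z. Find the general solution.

Coefficient matrix A = [[-20, -36, -72], [-16, -30, -58], [14, 26, 51]].
det(A - λI) = 0 gives eigenvalues λ = -2, 4, -1.
For λ=-2: eigenvector (-2,-3,2).
For λ=4: eigenvector (-3,-2,2).
For λ=-1: eigenvector (0,-2,1).
General solution: K_1e^(-2t)(-2,-3,2) + K_2e^(4t)(-3,-2,2) + K_3e^(-t)(0,-2,1).

x(t) = -2K_1e^(-2t) - 3K_2e^(4t), y(t) = -3K_1e^(-2t) - 2K_2e^(4t) - 2K_3e^(-t), z(t) = 2K_1e^(-2t) + 2K_2e^(4t) + K_3e^(-t)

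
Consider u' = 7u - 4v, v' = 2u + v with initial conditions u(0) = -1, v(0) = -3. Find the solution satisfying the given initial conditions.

u(t) = 4e^(5t) - 5e^(3t), v(t) = 2e^(5t) - 5e^(3t)

Coefficient matrix A = [[7, -4], [2, 1]].
Characteristic polynomial det(A - λI) = λ^2 - 8λ + 15 = 0.
Eigenvalues λ = 5, 3.
For λ=5: (A-λI) row 1 is [2, -4], so an eigenvector is (2, 1).
For λ=3: (A-λI) row 1 is [4, -4], so an eigenvector is (1, 1).
General solution: c_1e^(5t)(2,1) + c_2e^(3t)(1,1).
Applying u(0)=-1, v(0)=-3 gives c_1=2, c_2=-5.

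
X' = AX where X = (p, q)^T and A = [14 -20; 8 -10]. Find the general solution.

Coefficient matrix A = [[14, -20], [8, -10]].
Characteristic polynomial det(A - λI) = λ^2 - 4λ + 20 = 0.
Eigenvalues λ = 2 ± 4i (complex conjugate pair).
For λ=2+4i: an eigenvector is (-2,-1) - i(-1,-1) = (-2 + i, -1 + i).
A real fundamental pair from Re and Im of e^((2+4i)t)v: X_1 = e^(2t)(cos(4t)·(-2,-1) + sin(4t)·(-1,-1)), X_2 = e^(2t)(sin(4t)·(-2,-1) - cos(4t)·(-1,-1)).
General solution: K_1X_1 + K_2X_2.

p(t) = -K_1e^(2t)sin(4t) - 2K_1e^(2t)cos(4t) - 2K_2e^(2t)sin(4t) + K_2e^(2t)cos(4t), q(t) = -K_1e^(2t)sin(4t) - K_1e^(2t)cos(4t) - K_2e^(2t)sin(4t) + K_2e^(2t)cos(4t)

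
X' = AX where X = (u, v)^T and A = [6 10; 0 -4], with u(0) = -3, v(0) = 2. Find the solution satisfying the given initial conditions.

Coefficient matrix A = [[6, 10], [0, -4]].
Characteristic polynomial det(A - λI) = λ^2 - 2λ - 24 = 0.
Eigenvalues λ = 6, -4.
For λ=6: (A-λI) row 1 is [0, 10], so an eigenvector is (1, 0).
For λ=-4: (A-λI) row 1 is [10, 10], so an eigenvector is (1, -1).
General solution: c_1e^(6t)(1,0) + c_2e^(-4t)(1,-1).
Applying u(0)=-3, v(0)=2 gives c_1=-1, c_2=-2.

u(t) = -e^(6t) - 2e^(-4t), v(t) = 2e^(-4t)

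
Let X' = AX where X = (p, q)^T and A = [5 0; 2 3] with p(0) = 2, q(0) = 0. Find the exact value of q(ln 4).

A = [[5,0],[2,3]]; eigenvalues λ = 3, 5.
Eigenvectors: (0,-1) for λ=3, (1,1) for λ=5.
From the initial condition, c_1 = 2, c_2 = 2.
q(ln 4) = (2)(4^3)(-1) + (2)(4^5)(1) = 1920.

1920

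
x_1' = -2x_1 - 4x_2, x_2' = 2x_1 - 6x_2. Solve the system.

x_1(t) = -C_1e^(-4t)sin(2t) + C_1e^(-4t)cos(2t) + C_2e^(-4t)sin(2t) + C_2e^(-4t)cos(2t), x_2(t) = C_1e^(-4t)cos(2t) + C_2e^(-4t)sin(2t)

Coefficient matrix A = [[-2, -4], [2, -6]].
Characteristic polynomial det(A - λI) = λ^2 + 8λ + 20 = 0.
Eigenvalues λ = -4 ± 2i (complex conjugate pair).
For λ=-4+2i: an eigenvector is (1,1) - i(-1,0) = (1 + i, 1).
A real fundamental pair from Re and Im of e^((-4+2i)t)v: X_1 = e^(-4t)(cos(2t)·(1,1) + sin(2t)·(-1,0)), X_2 = e^(-4t)(sin(2t)·(1,1) - cos(2t)·(-1,0)).
General solution: C_1X_1 + C_2X_2.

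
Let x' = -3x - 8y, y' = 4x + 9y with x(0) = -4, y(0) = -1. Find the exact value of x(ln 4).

A = [[-3,-8],[4,9]]; eigenvalues λ = 5, 1.
Eigenvectors: (-1,1) for λ=5, (2,-1) for λ=1.
From the initial condition, c_1 = -6, c_2 = -5.
x(ln 4) = (-6)(4^5)(-1) + (-5)(4^1)(2) = 6104.

6104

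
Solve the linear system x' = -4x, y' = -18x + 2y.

x(t) = C_2e^(-4t), y(t) = C_1e^(2t) + 3C_2e^(-4t)

Coefficient matrix A = [[-4, 0], [-18, 2]].
Characteristic polynomial det(A - λI) = λ^2 + 2λ - 8 = 0.
Eigenvalues λ = 2, -4.
For λ=2: (A-λI) row 1 is [-6, 0], so an eigenvector is (0, 1).
For λ=-4: (A-λI) row 2 is [-18, 6], so an eigenvector is (1, 3).
General solution: C_1e^(2t)(0,1) + C_2e^(-4t)(1,3).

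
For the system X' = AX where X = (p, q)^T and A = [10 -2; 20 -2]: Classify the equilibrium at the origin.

A = [[10,-2],[20,-2]]; det(A-λI) = λ^2 - 8λ + 20.
λ = 4 ± 2i: positive real part.

unstable spiral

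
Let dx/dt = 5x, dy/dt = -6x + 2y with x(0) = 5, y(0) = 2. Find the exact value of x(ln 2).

A = [[5,0],[-6,2]]; eigenvalues λ = 2, 5.
Eigenvectors: (0,1) for λ=2, (1,-2) for λ=5.
From the initial condition, c_1 = 12, c_2 = 5.
x(ln 2) = (12)(2^2)(0) + (5)(2^5)(1) = 160.

160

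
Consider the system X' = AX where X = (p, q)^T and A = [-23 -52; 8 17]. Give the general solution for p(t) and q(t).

Coefficient matrix A = [[-23, -52], [8, 17]].
Characteristic polynomial det(A - λI) = λ^2 + 6λ + 25 = 0.
Eigenvalues λ = -3 ± 4i (complex conjugate pair).
For λ=-3+4i: an eigenvector is (2,-1) - i(3,-1) = (2 - 3i, -1 + i).
A real fundamental pair from Re and Im of e^((-3+4i)t)v: X_1 = e^(-3t)(cos(4t)·(2,-1) + sin(4t)·(3,-1)), X_2 = e^(-3t)(sin(4t)·(2,-1) - cos(4t)·(3,-1)).
General solution: C_1X_1 + C_2X_2.

p(t) = 3C_1e^(-3t)sin(4t) + 2C_1e^(-3t)cos(4t) + 2C_2e^(-3t)sin(4t) - 3C_2e^(-3t)cos(4t), q(t) = -C_1e^(-3t)sin(4t) - C_1e^(-3t)cos(4t) - C_2e^(-3t)sin(4t) + C_2e^(-3t)cos(4t)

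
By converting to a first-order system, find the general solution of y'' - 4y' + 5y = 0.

y(t) = c_1e^(2t)cos(t) + c_2e^(2t)sin(t)

Let x_1 = y, x_2 = y'. Then x_1' = x_2 and x_2' = -5x_1 + 4x_2.
A = [[0,1],[-5,4]]; det(A-λI) = λ^2 - 4λ + 5.
Eigenvalues λ = 2 ± i.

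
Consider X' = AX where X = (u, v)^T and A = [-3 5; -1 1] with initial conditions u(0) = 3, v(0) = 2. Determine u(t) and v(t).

Coefficient matrix A = [[-3, 5], [-1, 1]].
Characteristic polynomial det(A - λI) = λ^2 + 2λ + 2 = 0.
Eigenvalues λ = -1 ± i (complex conjugate pair).
For λ=-1+i: an eigenvector is (-1,0) - i(2,1) = (-1 - 2i, 0 - i).
A real fundamental pair from Re and Im of e^((-1+i)t)v: X_1 = e^(-t)(cos(t)·(-1,0) + sin(t)·(2,1)), X_2 = e^(-t)(sin(t)·(-1,0) - cos(t)·(2,1)).
General solution: K_1X_1 + K_2X_2.
Applying u(0)=3, v(0)=2 gives K_1=1, K_2=-2.

u(t) = 4e^(-t)sin(t) + 3e^(-t)cos(t), v(t) = e^(-t)sin(t) + 2e^(-t)cos(t)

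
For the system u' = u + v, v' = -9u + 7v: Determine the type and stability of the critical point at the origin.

unstable improper node

A = [[1,1],[-9,7]]; det(A-λI) = λ^2 - 8λ + 16.
repeated λ = 4 with a single eigenvector.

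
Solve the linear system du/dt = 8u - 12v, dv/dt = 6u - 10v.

Coefficient matrix A = [[8, -12], [6, -10]].
Characteristic polynomial det(A - λI) = λ^2 + 2λ - 8 = 0.
Eigenvalues λ = -4, 2.
For λ=-4: (A-λI) row 1 is [12, -12], so an eigenvector is (-1, -1).
For λ=2: (A-λI) row 1 is [6, -12], so an eigenvector is (2, 1).
General solution: C_1e^(-4t)(-1,-1) + C_2e^(2t)(2,1).

u(t) = -C_1e^(-4t) + 2C_2e^(2t), v(t) = -C_1e^(-4t) + C_2e^(2t)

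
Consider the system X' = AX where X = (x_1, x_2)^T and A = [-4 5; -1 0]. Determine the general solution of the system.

x_1(t) = -C_1e^(-2t)sin(t) - 2C_1e^(-2t)cos(t) - 2C_2e^(-2t)sin(t) + C_2e^(-2t)cos(t), x_2(t) = -C_1e^(-2t)cos(t) - C_2e^(-2t)sin(t)

Coefficient matrix A = [[-4, 5], [-1, 0]].
Characteristic polynomial det(A - λI) = λ^2 + 4λ + 5 = 0.
Eigenvalues λ = -2 ± i (complex conjugate pair).
For λ=-2+i: an eigenvector is (-2,-1) - i(-1,0) = (-2 + i, -1).
A real fundamental pair from Re and Im of e^((-2+i)t)v: X_1 = e^(-2t)(cos(t)·(-2,-1) + sin(t)·(-1,0)), X_2 = e^(-2t)(sin(t)·(-2,-1) - cos(t)·(-1,0)).
General solution: C_1X_1 + C_2X_2.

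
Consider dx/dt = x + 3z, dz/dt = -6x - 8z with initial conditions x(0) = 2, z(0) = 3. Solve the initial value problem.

Coefficient matrix A = [[1, 3], [-6, -8]].
Characteristic polynomial det(A - λI) = λ^2 + 7λ + 10 = 0.
Eigenvalues λ = -5, -2.
For λ=-5: (A-λI) row 1 is [6, 3], so an eigenvector is (-1, 2).
For λ=-2: (A-λI) row 1 is [3, 3], so an eigenvector is (1, -1).
General solution: c_1e^(-5t)(-1,2) + c_2e^(-2t)(1,-1).
Applying x(0)=2, z(0)=3 gives c_1=5, c_2=7.

x(t) = 7e^(-2t) - 5e^(-5t), z(t) = -7e^(-2t) + 10e^(-5t)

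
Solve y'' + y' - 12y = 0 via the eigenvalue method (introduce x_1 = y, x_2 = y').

Let x_1 = y, x_2 = y'. Then x_1' = x_2 and x_2' = 12x_1 - x_2.
A = [[0,1],[12,-1]]; det(A-λI) = λ^2 + λ - 12.
Eigenvalues λ = -4, 3 with eigenvectors (1,-4), (1,3).

y(t) = C_1e^(-4t) + C_2e^(3t)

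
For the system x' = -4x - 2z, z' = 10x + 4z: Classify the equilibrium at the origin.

A = [[-4,-2],[10,4]]; det(A-λI) = λ^2 + 4.
λ = 0 ± 2i: zero real part.

center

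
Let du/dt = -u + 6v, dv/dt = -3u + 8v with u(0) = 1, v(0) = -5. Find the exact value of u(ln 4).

-11072

A = [[-1,6],[-3,8]]; eigenvalues λ = 5, 2.
Eigenvectors: (1,1) for λ=5, (2,1) for λ=2.
From the initial condition, c_1 = -11, c_2 = 6.
u(ln 4) = (-11)(4^5)(1) + (6)(4^2)(2) = -11072.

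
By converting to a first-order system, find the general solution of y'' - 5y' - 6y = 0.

Let x_1 = y, x_2 = y'. Then x_1' = x_2 and x_2' = 6x_1 + 5x_2.
A = [[0,1],[6,5]]; det(A-λI) = λ^2 - 5λ - 6.
Eigenvalues λ = 6, -1 with eigenvectors (1,6), (1,-1).

y(t) = K_1e^(6t) + K_2e^(-t)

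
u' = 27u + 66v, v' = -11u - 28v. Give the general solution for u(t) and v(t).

Coefficient matrix A = [[27, 66], [-11, -28]].
Characteristic polynomial det(A - λI) = λ^2 + λ - 30 = 0.
Eigenvalues λ = 5, -6.
For λ=5: (A-λI) row 1 is [22, 66], so an eigenvector is (-3, 1).
For λ=-6: (A-λI) row 1 is [33, 66], so an eigenvector is (-2, 1).
General solution: c_1e^(5t)(-3,1) + c_2e^(-6t)(-2,1).

u(t) = -3c_1e^(5t) - 2c_2e^(-6t), v(t) = c_1e^(5t) + c_2e^(-6t)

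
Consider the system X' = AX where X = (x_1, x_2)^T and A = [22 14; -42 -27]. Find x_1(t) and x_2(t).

Coefficient matrix A = [[22, 14], [-42, -27]].
Characteristic polynomial det(A - λI) = λ^2 + 5λ - 6 = 0.
Eigenvalues λ = -6, 1.
For λ=-6: (A-λI) row 1 is [28, 14], so an eigenvector is (1, -2).
For λ=1: (A-λI) row 1 is [21, 14], so an eigenvector is (2, -3).
General solution: c_1e^(-6t)(1,-2) + c_2e^(t)(2,-3).

x_1(t) = c_1e^(-6t) + 2c_2e^(t), x_2(t) = -2c_1e^(-6t) - 3c_2e^(t)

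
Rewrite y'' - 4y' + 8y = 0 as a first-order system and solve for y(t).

y(t) = c_1e^(2t)cos(2t) + c_2e^(2t)sin(2t)

Let x_1 = y, x_2 = y'. Then x_1' = x_2 and x_2' = -8x_1 + 4x_2.
A = [[0,1],[-8,4]]; det(A-λI) = λ^2 - 4λ + 8.
Eigenvalues λ = 2 ± 2i.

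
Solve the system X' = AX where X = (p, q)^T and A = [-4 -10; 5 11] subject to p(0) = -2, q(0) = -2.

p(t) = 6e^(6t) - 8e^(t), q(t) = -6e^(6t) + 4e^(t)

Coefficient matrix A = [[-4, -10], [5, 11]].
Characteristic polynomial det(A - λI) = λ^2 - 7λ + 6 = 0.
Eigenvalues λ = 6, 1.
For λ=6: (A-λI) row 1 is [-10, -10], so an eigenvector is (1, -1).
For λ=1: (A-λI) row 1 is [-5, -10], so an eigenvector is (2, -1).
General solution: C_1e^(6t)(1,-1) + C_2e^(t)(2,-1).
Applying p(0)=-2, q(0)=-2 gives C_1=6, C_2=-4.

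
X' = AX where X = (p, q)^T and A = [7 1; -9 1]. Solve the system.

p(t) = -C_1e^(4t) - C_2te^(4t) - C_2e^(4t), q(t) = 3C_1e^(4t) + 3C_2te^(4t) + 2C_2e^(4t)

Coefficient matrix A = [[7, 1], [-9, 1]].
Characteristic polynomial det(A - λI) = λ^2 - 8λ + 16 = 0.
Single eigenvalue λ = 4 with algebraic multiplicity 2.
Eigenvector v = (-1,3); generalized eigenvector w with (A-λI)w=v is (-1,2).
General solution: e^(4t)[C_1·v + C_2·(t·v + w)].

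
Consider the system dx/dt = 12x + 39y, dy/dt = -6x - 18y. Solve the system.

Coefficient matrix A = [[12, 39], [-6, -18]].
Characteristic polynomial det(A - λI) = λ^2 + 6λ + 18 = 0.
Eigenvalues λ = -3 ± 3i (complex conjugate pair).
For λ=-3+3i: an eigenvector is (-3,1) - i(-2,1) = (-3 + 2i, 1 - i).
A real fundamental pair from Re and Im of e^((-3+3i)t)v: X_1 = e^(-3t)(cos(3t)·(-3,1) + sin(3t)·(-2,1)), X_2 = e^(-3t)(sin(3t)·(-3,1) - cos(3t)·(-2,1)).
General solution: c_1X_1 + c_2X_2.

x(t) = -2c_1e^(-3t)sin(3t) - 3c_1e^(-3t)cos(3t) - 3c_2e^(-3t)sin(3t) + 2c_2e^(-3t)cos(3t), y(t) = c_1e^(-3t)sin(3t) + c_1e^(-3t)cos(3t) + c_2e^(-3t)sin(3t) - c_2e^(-3t)cos(3t)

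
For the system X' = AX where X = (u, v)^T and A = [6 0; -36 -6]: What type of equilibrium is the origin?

saddle

A = [[6,0],[-36,-6]]; det(A-λI) = λ^2 - 36.
λ = 6, -6: opposite signs.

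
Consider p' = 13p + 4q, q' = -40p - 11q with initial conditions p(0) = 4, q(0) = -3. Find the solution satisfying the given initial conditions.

Coefficient matrix A = [[13, 4], [-40, -11]].
Characteristic polynomial det(A - λI) = λ^2 - 2λ + 17 = 0.
Eigenvalues λ = 1 ± 4i (complex conjugate pair).
For λ=1+4i: an eigenvector is (0,1) - i(1,-3) = (0 - i, 1 + 3i).
A real fundamental pair from Re and Im of e^((1+4i)t)v: X_1 = e^(t)(cos(4t)·(0,1) + sin(4t)·(1,-3)), X_2 = e^(t)(sin(4t)·(0,1) - cos(4t)·(1,-3)).
General solution: C_1X_1 + C_2X_2.
Applying p(0)=4, q(0)=-3 gives C_1=9, C_2=-4.

p(t) = 9e^(t)sin(4t) + 4e^(t)cos(4t), q(t) = -31e^(t)sin(4t) - 3e^(t)cos(4t)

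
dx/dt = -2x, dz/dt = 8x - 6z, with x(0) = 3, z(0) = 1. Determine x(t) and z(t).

Coefficient matrix A = [[-2, 0], [8, -6]].
Characteristic polynomial det(A - λI) = λ^2 + 8λ + 12 = 0.
Eigenvalues λ = -6, -2.
For λ=-6: (A-λI) row 1 is [4, 0], so an eigenvector is (0, 1).
For λ=-2: (A-λI) row 2 is [8, -4], so an eigenvector is (-1, -2).
General solution: K_1e^(-6t)(0,1) + K_2e^(-2t)(-1,-2).
Applying x(0)=3, z(0)=1 gives K_1=-5, K_2=-3.

x(t) = 3e^(-2t), z(t) = 6e^(-2t) - 5e^(-6t)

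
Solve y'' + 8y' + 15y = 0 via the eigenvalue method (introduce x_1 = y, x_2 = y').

y(t) = K_1e^(-5t) + K_2e^(-3t)

Let x_1 = y, x_2 = y'. Then x_1' = x_2 and x_2' = -15x_1 - 8x_2.
A = [[0,1],[-15,-8]]; det(A-λI) = λ^2 + 8λ + 15.
Eigenvalues λ = -5, -3 with eigenvectors (1,-5), (1,-3).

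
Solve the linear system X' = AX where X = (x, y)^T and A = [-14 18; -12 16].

x(t) = C_1e^(4t) + 3C_2e^(-2t), y(t) = C_1e^(4t) + 2C_2e^(-2t)

Coefficient matrix A = [[-14, 18], [-12, 16]].
Characteristic polynomial det(A - λI) = λ^2 - 2λ - 8 = 0.
Eigenvalues λ = 4, -2.
For λ=4: (A-λI) row 1 is [-18, 18], so an eigenvector is (1, 1).
For λ=-2: (A-λI) row 1 is [-12, 18], so an eigenvector is (3, 2).
General solution: C_1e^(4t)(1,1) + C_2e^(-2t)(3,2).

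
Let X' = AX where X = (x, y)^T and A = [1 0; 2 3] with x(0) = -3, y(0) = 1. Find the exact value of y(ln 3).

A = [[1,0],[2,3]]; eigenvalues λ = 1, 3.
Eigenvectors: (-1,1) for λ=1, (0,1) for λ=3.
From the initial condition, c_1 = 3, c_2 = -2.
y(ln 3) = (3)(3^1)(1) + (-2)(3^3)(1) = -45.

-45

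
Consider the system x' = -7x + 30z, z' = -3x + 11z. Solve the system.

Coefficient matrix A = [[-7, 30], [-3, 11]].
Characteristic polynomial det(A - λI) = λ^2 - 4λ + 13 = 0.
Eigenvalues λ = 2 ± 3i (complex conjugate pair).
For λ=2+3i: an eigenvector is (-3,-1) - i(-1,0) = (-3 + i, -1).
A real fundamental pair from Re and Im of e^((2+3i)t)v: X_1 = e^(2t)(cos(3t)·(-3,-1) + sin(3t)·(-1,0)), X_2 = e^(2t)(sin(3t)·(-3,-1) - cos(3t)·(-1,0)).
General solution: C_1X_1 + C_2X_2.

x(t) = -C_1e^(2t)sin(3t) - 3C_1e^(2t)cos(3t) - 3C_2e^(2t)sin(3t) + C_2e^(2t)cos(3t), z(t) = -C_1e^(2t)cos(3t) - C_2e^(2t)sin(3t)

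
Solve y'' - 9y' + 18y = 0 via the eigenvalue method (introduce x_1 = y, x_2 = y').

y(t) = K_1e^(3t) + K_2e^(6t)

Let x_1 = y, x_2 = y'. Then x_1' = x_2 and x_2' = -18x_1 + 9x_2.
A = [[0,1],[-18,9]]; det(A-λI) = λ^2 - 9λ + 18.
Eigenvalues λ = 3, 6 with eigenvectors (1,3), (1,6).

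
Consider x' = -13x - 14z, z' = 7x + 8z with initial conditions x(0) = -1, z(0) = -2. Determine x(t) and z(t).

x(t) = 5e^(t) - 6e^(-6t), z(t) = -5e^(t) + 3e^(-6t)

Coefficient matrix A = [[-13, -14], [7, 8]].
Characteristic polynomial det(A - λI) = λ^2 + 5λ - 6 = 0.
Eigenvalues λ = 1, -6.
For λ=1: (A-λI) row 1 is [-14, -14], so an eigenvector is (-1, 1).
For λ=-6: (A-λI) row 1 is [-7, -14], so an eigenvector is (2, -1).
General solution: c_1e^(t)(-1,1) + c_2e^(-6t)(2,-1).
Applying x(0)=-1, z(0)=-2 gives c_1=-5, c_2=-3.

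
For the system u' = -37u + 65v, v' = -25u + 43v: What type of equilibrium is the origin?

unstable spiral

A = [[-37,65],[-25,43]]; det(A-λI) = λ^2 - 6λ + 34.
λ = 3 ± 5i: positive real part.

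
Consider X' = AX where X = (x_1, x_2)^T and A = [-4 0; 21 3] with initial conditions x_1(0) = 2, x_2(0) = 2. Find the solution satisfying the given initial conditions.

Coefficient matrix A = [[-4, 0], [21, 3]].
Characteristic polynomial det(A - λI) = λ^2 + λ - 12 = 0.
Eigenvalues λ = -4, 3.
For λ=-4: (A-λI) row 2 is [21, 7], so an eigenvector is (1, -3).
For λ=3: (A-λI) row 1 is [-7, 0], so an eigenvector is (0, 1).
General solution: K_1e^(-4t)(1,-3) + K_2e^(3t)(0,1).
Applying x_1(0)=2, x_2(0)=2 gives K_1=2, K_2=8.

x_1(t) = 2e^(-4t), x_2(t) = 8e^(3t) - 6e^(-4t)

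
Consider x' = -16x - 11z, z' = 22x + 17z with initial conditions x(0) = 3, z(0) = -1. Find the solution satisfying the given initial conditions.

x(t) = -2e^(6t) + 5e^(-5t), z(t) = 4e^(6t) - 5e^(-5t)

Coefficient matrix A = [[-16, -11], [22, 17]].
Characteristic polynomial det(A - λI) = λ^2 - λ - 30 = 0.
Eigenvalues λ = 6, -5.
For λ=6: (A-λI) row 1 is [-22, -11], so an eigenvector is (-1, 2).
For λ=-5: (A-λI) row 1 is [-11, -11], so an eigenvector is (-1, 1).
General solution: c_1e^(6t)(-1,2) + c_2e^(-5t)(-1,1).
Applying x(0)=3, z(0)=-1 gives c_1=2, c_2=-5.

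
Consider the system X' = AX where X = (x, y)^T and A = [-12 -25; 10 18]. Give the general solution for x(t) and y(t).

Coefficient matrix A = [[-12, -25], [10, 18]].
Characteristic polynomial det(A - λI) = λ^2 - 6λ + 34 = 0.
Eigenvalues λ = 3 ± 5i (complex conjugate pair).
For λ=3+5i: an eigenvector is (2,-1) - i(-1,1) = (2 + i, -1 - i).
A real fundamental pair from Re and Im of e^((3+5i)t)v: X_1 = e^(3t)(cos(5t)·(2,-1) + sin(5t)·(-1,1)), X_2 = e^(3t)(sin(5t)·(2,-1) - cos(5t)·(-1,1)).
General solution: K_1X_1 + K_2X_2.

x(t) = -K_1e^(3t)sin(5t) + 2K_1e^(3t)cos(5t) + 2K_2e^(3t)sin(5t) + K_2e^(3t)cos(5t), y(t) = K_1e^(3t)sin(5t) - K_1e^(3t)cos(5t) - K_2e^(3t)sin(5t) - K_2e^(3t)cos(5t)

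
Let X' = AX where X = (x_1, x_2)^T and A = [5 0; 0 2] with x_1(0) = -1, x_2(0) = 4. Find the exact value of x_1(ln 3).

-243

A = [[5,0],[0,2]]; eigenvalues λ = 2, 5.
Eigenvectors: (0,1) for λ=2, (-1,0) for λ=5.
From the initial condition, c_1 = 4, c_2 = 1.
x_1(ln 3) = (4)(3^2)(0) + (1)(3^5)(-1) = -243.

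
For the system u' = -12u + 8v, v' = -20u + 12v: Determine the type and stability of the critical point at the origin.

A = [[-12,8],[-20,12]]; det(A-λI) = λ^2 + 16.
λ = 0 ± 4i: zero real part.

center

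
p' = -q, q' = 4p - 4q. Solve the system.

p(t) = -K_1e^(-2t) - K_2te^(-2t) + K_2e^(-2t), q(t) = -2K_1e^(-2t) - 2K_2te^(-2t) + 3K_2e^(-2t)

Coefficient matrix A = [[0, -1], [4, -4]].
Characteristic polynomial det(A - λI) = λ^2 + 4λ + 4 = 0.
Single eigenvalue λ = -2 with algebraic multiplicity 2.
Eigenvector v = (-1,-2); generalized eigenvector w with (A-λI)w=v is (1,3).
General solution: e^(-2t)[K_1·v + K_2·(t·v + w)].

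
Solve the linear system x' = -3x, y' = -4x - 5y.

x(t) = -C_2e^(-3t), y(t) = C_1e^(-5t) + 2C_2e^(-3t)

Coefficient matrix A = [[-3, 0], [-4, -5]].
Characteristic polynomial det(A - λI) = λ^2 + 8λ + 15 = 0.
Eigenvalues λ = -5, -3.
For λ=-5: (A-λI) row 1 is [2, 0], so an eigenvector is (0, 1).
For λ=-3: (A-λI) row 2 is [-4, -2], so an eigenvector is (-1, 2).
General solution: C_1e^(-5t)(0,1) + C_2e^(-3t)(-1,2).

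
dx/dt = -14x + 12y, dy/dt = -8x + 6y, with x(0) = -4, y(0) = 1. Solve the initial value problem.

Coefficient matrix A = [[-14, 12], [-8, 6]].
Characteristic polynomial det(A - λI) = λ^2 + 8λ + 12 = 0.
Eigenvalues λ = -6, -2.
For λ=-6: (A-λI) row 1 is [-8, 12], so an eigenvector is (-3, -2).
For λ=-2: (A-λI) row 1 is [-12, 12], so an eigenvector is (1, 1).
General solution: C_1e^(-6t)(-3,-2) + C_2e^(-2t)(1,1).
Applying x(0)=-4, y(0)=1 gives C_1=5, C_2=11.

x(t) = 11e^(-2t) - 15e^(-6t), y(t) = 11e^(-2t) - 10e^(-6t)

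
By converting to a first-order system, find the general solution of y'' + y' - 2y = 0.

Let x_1 = y, x_2 = y'. Then x_1' = x_2 and x_2' = 2x_1 - x_2.
A = [[0,1],[2,-1]]; det(A-λI) = λ^2 + λ - 2.
Eigenvalues λ = -2, 1 with eigenvectors (1,-2), (1,1).

y(t) = K_1e^(-2t) + K_2e^(t)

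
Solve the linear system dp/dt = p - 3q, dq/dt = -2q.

p(t) = K_1e^(-2t) - K_2e^(t), q(t) = K_1e^(-2t)

Coefficient matrix A = [[1, -3], [0, -2]].
Characteristic polynomial det(A - λI) = λ^2 + λ - 2 = 0.
Eigenvalues λ = -2, 1.
For λ=-2: (A-λI) row 1 is [3, -3], so an eigenvector is (1, 1).
For λ=1: (A-λI) row 1 is [0, -3], so an eigenvector is (-1, 0).
General solution: K_1e^(-2t)(1,1) + K_2e^(t)(-1,0).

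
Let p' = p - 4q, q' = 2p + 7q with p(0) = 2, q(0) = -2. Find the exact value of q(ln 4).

-2048

A = [[1,-4],[2,7]]; eigenvalues λ = 5, 3.
Eigenvectors: (-1,1) for λ=5, (2,-1) for λ=3.
From the initial condition, c_1 = -2, c_2 = 0.
q(ln 4) = (-2)(4^5)(1) + (0)(4^3)(-1) = -2048.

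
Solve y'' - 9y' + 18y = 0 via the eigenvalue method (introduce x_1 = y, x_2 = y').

y(t) = K_1e^(6t) + K_2e^(3t)

Let x_1 = y, x_2 = y'. Then x_1' = x_2 and x_2' = -18x_1 + 9x_2.
A = [[0,1],[-18,9]]; det(A-λI) = λ^2 - 9λ + 18.
Eigenvalues λ = 6, 3 with eigenvectors (1,6), (1,3).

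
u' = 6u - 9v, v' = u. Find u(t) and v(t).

Coefficient matrix A = [[6, -9], [1, 0]].
Characteristic polynomial det(A - λI) = λ^2 - 6λ + 9 = 0.
Single eigenvalue λ = 3 with algebraic multiplicity 2.
Eigenvector v = (3,1); generalized eigenvector w with (A-λI)w=v is (1,0).
General solution: e^(3t)[K_1·v + K_2·(t·v + w)].

u(t) = 3K_1e^(3t) + 3K_2te^(3t) + K_2e^(3t), v(t) = K_1e^(3t) + K_2te^(3t)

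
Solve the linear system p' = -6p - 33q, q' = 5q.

p(t) = 3C_1e^(5t) + C_2e^(-6t), q(t) = -C_1e^(5t)

Coefficient matrix A = [[-6, -33], [0, 5]].
Characteristic polynomial det(A - λI) = λ^2 + λ - 30 = 0.
Eigenvalues λ = 5, -6.
For λ=5: (A-λI) row 1 is [-11, -33], so an eigenvector is (3, -1).
For λ=-6: (A-λI) row 1 is [0, -33], so an eigenvector is (1, 0).
General solution: C_1e^(5t)(3,-1) + C_2e^(-6t)(1,0).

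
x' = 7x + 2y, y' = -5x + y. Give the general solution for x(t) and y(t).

Coefficient matrix A = [[7, 2], [-5, 1]].
Characteristic polynomial det(A - λI) = λ^2 - 8λ + 17 = 0.
Eigenvalues λ = 4 ± i (complex conjugate pair).
For λ=4+i: an eigenvector is (-1,1) - i(-1,2) = (-1 + i, 1 - 2i).
A real fundamental pair from Re and Im of e^((4+i)t)v: X_1 = e^(4t)(cos(t)·(-1,1) + sin(t)·(-1,2)), X_2 = e^(4t)(sin(t)·(-1,1) - cos(t)·(-1,2)).
General solution: K_1X_1 + K_2X_2.

x(t) = -K_1e^(4t)sin(t) - K_1e^(4t)cos(t) - K_2e^(4t)sin(t) + K_2e^(4t)cos(t), y(t) = 2K_1e^(4t)sin(t) + K_1e^(4t)cos(t) + K_2e^(4t)sin(t) - 2K_2e^(4t)cos(t)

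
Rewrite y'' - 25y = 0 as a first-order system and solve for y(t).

y(t) = C_1e^(-5t) + C_2e^(5t)

Let x_1 = y, x_2 = y'. Then x_1' = x_2 and x_2' = 25x_1.
A = [[0,1],[25,0]]; det(A-λI) = λ^2 - 25.
Eigenvalues λ = -5, 5 with eigenvectors (1,-5), (1,5).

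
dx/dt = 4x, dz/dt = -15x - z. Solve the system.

Coefficient matrix A = [[4, 0], [-15, -1]].
Characteristic polynomial det(A - λI) = λ^2 - 3λ - 4 = 0.
Eigenvalues λ = -1, 4.
For λ=-1: (A-λI) row 1 is [5, 0], so an eigenvector is (0, -1).
For λ=4: (A-λI) row 2 is [-15, -5], so an eigenvector is (1, -3).
General solution: c_1e^(-t)(0,-1) + c_2e^(4t)(1,-3).

x(t) = c_2e^(4t), z(t) = -c_1e^(-t) - 3c_2e^(4t)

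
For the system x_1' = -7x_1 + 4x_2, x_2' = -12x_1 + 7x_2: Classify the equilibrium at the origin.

saddle

A = [[-7,4],[-12,7]]; det(A-λI) = λ^2 - 1.
λ = 1, -1: opposite signs.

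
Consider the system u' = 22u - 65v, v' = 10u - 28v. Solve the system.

u(t) = 2C_1e^(-3t)sin(5t) + 3C_1e^(-3t)cos(5t) + 3C_2e^(-3t)sin(5t) - 2C_2e^(-3t)cos(5t), v(t) = C_1e^(-3t)sin(5t) + C_1e^(-3t)cos(5t) + C_2e^(-3t)sin(5t) - C_2e^(-3t)cos(5t)

Coefficient matrix A = [[22, -65], [10, -28]].
Characteristic polynomial det(A - λI) = λ^2 + 6λ + 34 = 0.
Eigenvalues λ = -3 ± 5i (complex conjugate pair).
For λ=-3+5i: an eigenvector is (3,1) - i(2,1) = (3 - 2i, 1 - i).
A real fundamental pair from Re and Im of e^((-3+5i)t)v: X_1 = e^(-3t)(cos(5t)·(3,1) + sin(5t)·(2,1)), X_2 = e^(-3t)(sin(5t)·(3,1) - cos(5t)·(2,1)).
General solution: C_1X_1 + C_2X_2.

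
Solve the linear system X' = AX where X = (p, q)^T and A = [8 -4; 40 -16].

Coefficient matrix A = [[8, -4], [40, -16]].
Characteristic polynomial det(A - λI) = λ^2 + 8λ + 32 = 0.
Eigenvalues λ = -4 ± 4i (complex conjugate pair).
For λ=-4+4i: an eigenvector is (0,1) - i(-1,-3) = (0 + i, 1 + 3i).
A real fundamental pair from Re and Im of e^((-4+4i)t)v: X_1 = e^(-4t)(cos(4t)·(0,1) + sin(4t)·(-1,-3)), X_2 = e^(-4t)(sin(4t)·(0,1) - cos(4t)·(-1,-3)).
General solution: K_1X_1 + K_2X_2.

p(t) = -K_1e^(-4t)sin(4t) + K_2e^(-4t)cos(4t), q(t) = -3K_1e^(-4t)sin(4t) + K_1e^(-4t)cos(4t) + K_2e^(-4t)sin(4t) + 3K_2e^(-4t)cos(4t)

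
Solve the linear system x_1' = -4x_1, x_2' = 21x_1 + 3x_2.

x_1(t) = K_1e^(-4t), x_2(t) = -3K_1e^(-4t) + K_2e^(3t)

Coefficient matrix A = [[-4, 0], [21, 3]].
Characteristic polynomial det(A - λI) = λ^2 + λ - 12 = 0.
Eigenvalues λ = -4, 3.
For λ=-4: (A-λI) row 2 is [21, 7], so an eigenvector is (1, -3).
For λ=3: (A-λI) row 1 is [-7, 0], so an eigenvector is (0, 1).
General solution: K_1e^(-4t)(1,-3) + K_2e^(3t)(0,1).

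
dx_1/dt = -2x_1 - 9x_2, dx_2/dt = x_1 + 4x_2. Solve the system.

Coefficient matrix A = [[-2, -9], [1, 4]].
Characteristic polynomial det(A - λI) = λ^2 - 2λ + 1 = 0.
Single eigenvalue λ = 1 with algebraic multiplicity 2.
Eigenvector v = (-3,1); generalized eigenvector w with (A-λI)w=v is (1,0).
General solution: e^(t)[K_1·v + K_2·(t·v + w)].

x_1(t) = -3K_1e^(t) - 3K_2te^(t) + K_2e^(t), x_2(t) = K_1e^(t) + K_2te^(t)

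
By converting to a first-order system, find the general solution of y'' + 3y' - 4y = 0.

Let x_1 = y, x_2 = y'. Then x_1' = x_2 and x_2' = 4x_1 - 3x_2.
A = [[0,1],[4,-3]]; det(A-λI) = λ^2 + 3λ - 4.
Eigenvalues λ = -4, 1 with eigenvectors (1,-4), (1,1).

y(t) = c_1e^(-4t) + c_2e^(t)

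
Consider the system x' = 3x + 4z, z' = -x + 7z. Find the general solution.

x(t) = -2K_1e^(5t) - 2K_2te^(5t) + 3K_2e^(5t), z(t) = -K_1e^(5t) - K_2te^(5t) + K_2e^(5t)

Coefficient matrix A = [[3, 4], [-1, 7]].
Characteristic polynomial det(A - λI) = λ^2 - 10λ + 25 = 0.
Single eigenvalue λ = 5 with algebraic multiplicity 2.
Eigenvector v = (-2,-1); generalized eigenvector w with (A-λI)w=v is (3,1).
General solution: e^(5t)[K_1·v + K_2·(t·v + w)].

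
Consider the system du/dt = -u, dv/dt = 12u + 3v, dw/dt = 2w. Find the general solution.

Coefficient matrix A = [[-1, 0, 0], [12, 3, 0], [0, 0, 2]].
det(A - λI) = 0 gives eigenvalues λ = -1, 3, 2.
For λ=-1: eigenvector (1,-3,0).
For λ=3: eigenvector (0,1,0).
For λ=2: eigenvector (0,0,1).
General solution: K_1e^(-t)(1,-3,0) + K_2e^(3t)(0,1,0) + K_3e^(2t)(0,0,1).

u(t) = K_1e^(-t), v(t) = -3K_1e^(-t) + K_2e^(3t), w(t) = K_3e^(2t)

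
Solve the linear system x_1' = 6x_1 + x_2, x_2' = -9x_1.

x_1(t) = C_1e^(3t) + C_2te^(3t), x_2(t) = -3C_1e^(3t) - 3C_2te^(3t) + C_2e^(3t)

Coefficient matrix A = [[6, 1], [-9, 0]].
Characteristic polynomial det(A - λI) = λ^2 - 6λ + 9 = 0.
Single eigenvalue λ = 3 with algebraic multiplicity 2.
Eigenvector v = (1,-3); generalized eigenvector w with (A-λI)w=v is (0,1).
General solution: e^(3t)[C_1·v + C_2·(t·v + w)].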